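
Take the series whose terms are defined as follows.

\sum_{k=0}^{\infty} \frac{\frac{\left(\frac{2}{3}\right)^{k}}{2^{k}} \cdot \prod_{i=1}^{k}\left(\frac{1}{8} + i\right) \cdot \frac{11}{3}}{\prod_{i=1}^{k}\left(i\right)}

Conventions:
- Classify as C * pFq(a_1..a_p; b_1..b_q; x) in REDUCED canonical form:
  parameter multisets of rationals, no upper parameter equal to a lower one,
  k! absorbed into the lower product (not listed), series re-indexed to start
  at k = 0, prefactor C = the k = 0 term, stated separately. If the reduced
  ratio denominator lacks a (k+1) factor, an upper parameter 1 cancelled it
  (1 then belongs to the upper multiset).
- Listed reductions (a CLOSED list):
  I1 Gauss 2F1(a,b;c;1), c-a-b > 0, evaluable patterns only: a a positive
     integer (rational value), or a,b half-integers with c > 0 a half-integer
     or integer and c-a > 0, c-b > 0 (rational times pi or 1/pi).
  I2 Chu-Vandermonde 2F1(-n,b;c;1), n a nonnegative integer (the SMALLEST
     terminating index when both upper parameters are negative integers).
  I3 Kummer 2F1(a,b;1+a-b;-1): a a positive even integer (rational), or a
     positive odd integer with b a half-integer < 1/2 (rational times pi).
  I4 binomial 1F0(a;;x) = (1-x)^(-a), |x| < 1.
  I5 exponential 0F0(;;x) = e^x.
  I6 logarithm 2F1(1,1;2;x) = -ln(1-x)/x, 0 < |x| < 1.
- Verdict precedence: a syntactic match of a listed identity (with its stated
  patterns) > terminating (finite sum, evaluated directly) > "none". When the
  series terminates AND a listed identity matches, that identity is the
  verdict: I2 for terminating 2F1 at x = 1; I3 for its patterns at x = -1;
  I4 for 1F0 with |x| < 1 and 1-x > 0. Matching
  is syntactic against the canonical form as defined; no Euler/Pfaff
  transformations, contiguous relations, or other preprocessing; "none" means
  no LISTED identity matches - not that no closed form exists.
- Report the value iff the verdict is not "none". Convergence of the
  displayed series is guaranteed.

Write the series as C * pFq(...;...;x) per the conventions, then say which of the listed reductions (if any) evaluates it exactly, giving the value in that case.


Structural cue: x = \frac{1}{3} and the two k-th powers (prefactor 11/3) combine into one argument.
Step ratio: r(k) = \frac{1}{3} * (k+\frac{9}{8}) / [(k+1)] - rational in k, leading ratio \frac{1}{3}; with t_0 = \frac{11}{3}, classification follows.

The series (x = \frac{1}{3}) is 1F0: upper {\frac{9}{8}}, lower {-}, prefactor \frac{11}{3}. Verdict: the I4 binomial reduction matches (the 1F0 binomial series: exponent -9/8, x = \frac{1}{3}). Its exact value is \frac{11}{3} \cdot \left(\frac{2}{3}\right)^{-\frac{9}{8}}.


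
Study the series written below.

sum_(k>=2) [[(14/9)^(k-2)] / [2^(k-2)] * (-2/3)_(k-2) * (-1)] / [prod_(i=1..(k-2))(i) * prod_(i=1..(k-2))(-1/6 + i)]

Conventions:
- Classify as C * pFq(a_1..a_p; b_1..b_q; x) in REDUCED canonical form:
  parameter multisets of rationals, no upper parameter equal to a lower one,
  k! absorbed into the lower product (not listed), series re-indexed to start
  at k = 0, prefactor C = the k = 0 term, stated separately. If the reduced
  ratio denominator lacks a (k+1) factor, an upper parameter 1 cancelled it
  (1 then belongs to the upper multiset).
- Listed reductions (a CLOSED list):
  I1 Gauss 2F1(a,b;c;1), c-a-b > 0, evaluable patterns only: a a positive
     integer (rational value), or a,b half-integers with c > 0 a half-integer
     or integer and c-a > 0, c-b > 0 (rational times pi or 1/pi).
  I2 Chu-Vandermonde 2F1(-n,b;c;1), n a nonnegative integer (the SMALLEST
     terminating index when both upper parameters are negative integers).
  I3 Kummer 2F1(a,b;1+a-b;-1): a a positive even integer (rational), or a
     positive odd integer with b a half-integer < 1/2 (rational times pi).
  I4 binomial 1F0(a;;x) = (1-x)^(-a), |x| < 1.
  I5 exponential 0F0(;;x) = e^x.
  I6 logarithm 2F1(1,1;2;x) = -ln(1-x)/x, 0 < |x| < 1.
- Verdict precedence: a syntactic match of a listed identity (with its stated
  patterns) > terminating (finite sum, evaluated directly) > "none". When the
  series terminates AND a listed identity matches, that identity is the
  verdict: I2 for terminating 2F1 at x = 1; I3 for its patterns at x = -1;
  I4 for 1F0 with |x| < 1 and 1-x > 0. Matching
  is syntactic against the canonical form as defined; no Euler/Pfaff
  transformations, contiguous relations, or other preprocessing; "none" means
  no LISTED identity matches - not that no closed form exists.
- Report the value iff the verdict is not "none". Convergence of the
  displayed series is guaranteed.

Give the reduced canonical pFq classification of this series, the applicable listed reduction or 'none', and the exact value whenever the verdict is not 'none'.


The tell: from the first term -1: the lower running product (prefactor -1) is a rising factorial.
Term ratio: r(k) = (7/9) * (k-2/3) / [(k+5/6) (k+1)] ; factor over Q: parameters, x = (7/9), and C = -1.

Prefactor -1, argument 7/9: 1F1 with upper {-2/3} over lower {5/6}. Verdict: no listed reduction: x = 7/9 and upper {-2/3} fail every I1-I6 pattern.


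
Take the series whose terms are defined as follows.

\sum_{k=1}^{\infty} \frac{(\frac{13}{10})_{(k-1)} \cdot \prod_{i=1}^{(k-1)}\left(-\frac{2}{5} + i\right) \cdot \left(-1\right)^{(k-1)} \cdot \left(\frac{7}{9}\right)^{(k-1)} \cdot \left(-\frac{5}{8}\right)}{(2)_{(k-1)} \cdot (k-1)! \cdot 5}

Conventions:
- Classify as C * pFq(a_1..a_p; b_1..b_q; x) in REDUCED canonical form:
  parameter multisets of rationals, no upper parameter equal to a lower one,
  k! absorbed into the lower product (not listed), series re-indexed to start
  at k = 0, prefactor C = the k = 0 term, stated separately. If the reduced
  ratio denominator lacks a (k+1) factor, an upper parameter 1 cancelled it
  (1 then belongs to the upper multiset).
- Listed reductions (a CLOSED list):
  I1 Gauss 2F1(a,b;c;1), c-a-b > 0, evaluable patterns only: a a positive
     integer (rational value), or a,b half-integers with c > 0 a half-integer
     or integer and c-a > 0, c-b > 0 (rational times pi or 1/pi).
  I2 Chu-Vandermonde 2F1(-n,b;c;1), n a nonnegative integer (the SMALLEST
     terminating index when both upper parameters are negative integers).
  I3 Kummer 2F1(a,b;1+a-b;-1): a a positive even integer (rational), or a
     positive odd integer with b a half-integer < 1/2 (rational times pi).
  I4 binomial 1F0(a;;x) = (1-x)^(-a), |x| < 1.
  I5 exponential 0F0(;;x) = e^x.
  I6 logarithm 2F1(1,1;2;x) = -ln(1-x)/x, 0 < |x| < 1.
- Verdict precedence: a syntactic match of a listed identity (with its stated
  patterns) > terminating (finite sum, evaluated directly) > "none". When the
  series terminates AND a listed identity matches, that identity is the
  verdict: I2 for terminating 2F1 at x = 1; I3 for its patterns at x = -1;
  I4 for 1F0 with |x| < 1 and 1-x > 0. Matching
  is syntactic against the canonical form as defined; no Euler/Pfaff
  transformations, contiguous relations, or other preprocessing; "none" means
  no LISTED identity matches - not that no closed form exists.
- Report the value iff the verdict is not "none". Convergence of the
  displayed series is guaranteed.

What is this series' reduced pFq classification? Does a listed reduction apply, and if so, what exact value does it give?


x = -\frac{7}{9} here; the reduced form reads 2F1, upper {\frac{3}{5}, \frac{13}{10}}, lower {2}, C = -\frac{1}{8}. Verdict: no listed reduction: x = -\frac{7}{9} and upper {\frac{3}{5}, \frac{13}{10}} fail every I1-I6 pattern.

Key observation: with t_0 = -\frac{1}{8}, the constant factors (prefactor -1/8) combine into one prefactor.
Consecutive-term ratio: r(k) = -\frac{7}{9} * (k+\frac{3}{5}) (k+\frac{13}{10}) / [(k+2) (k+1)] - poly over poly, x = -\frac{7}{9} from leading terms; C = -\frac{1}{8} at k = 0.


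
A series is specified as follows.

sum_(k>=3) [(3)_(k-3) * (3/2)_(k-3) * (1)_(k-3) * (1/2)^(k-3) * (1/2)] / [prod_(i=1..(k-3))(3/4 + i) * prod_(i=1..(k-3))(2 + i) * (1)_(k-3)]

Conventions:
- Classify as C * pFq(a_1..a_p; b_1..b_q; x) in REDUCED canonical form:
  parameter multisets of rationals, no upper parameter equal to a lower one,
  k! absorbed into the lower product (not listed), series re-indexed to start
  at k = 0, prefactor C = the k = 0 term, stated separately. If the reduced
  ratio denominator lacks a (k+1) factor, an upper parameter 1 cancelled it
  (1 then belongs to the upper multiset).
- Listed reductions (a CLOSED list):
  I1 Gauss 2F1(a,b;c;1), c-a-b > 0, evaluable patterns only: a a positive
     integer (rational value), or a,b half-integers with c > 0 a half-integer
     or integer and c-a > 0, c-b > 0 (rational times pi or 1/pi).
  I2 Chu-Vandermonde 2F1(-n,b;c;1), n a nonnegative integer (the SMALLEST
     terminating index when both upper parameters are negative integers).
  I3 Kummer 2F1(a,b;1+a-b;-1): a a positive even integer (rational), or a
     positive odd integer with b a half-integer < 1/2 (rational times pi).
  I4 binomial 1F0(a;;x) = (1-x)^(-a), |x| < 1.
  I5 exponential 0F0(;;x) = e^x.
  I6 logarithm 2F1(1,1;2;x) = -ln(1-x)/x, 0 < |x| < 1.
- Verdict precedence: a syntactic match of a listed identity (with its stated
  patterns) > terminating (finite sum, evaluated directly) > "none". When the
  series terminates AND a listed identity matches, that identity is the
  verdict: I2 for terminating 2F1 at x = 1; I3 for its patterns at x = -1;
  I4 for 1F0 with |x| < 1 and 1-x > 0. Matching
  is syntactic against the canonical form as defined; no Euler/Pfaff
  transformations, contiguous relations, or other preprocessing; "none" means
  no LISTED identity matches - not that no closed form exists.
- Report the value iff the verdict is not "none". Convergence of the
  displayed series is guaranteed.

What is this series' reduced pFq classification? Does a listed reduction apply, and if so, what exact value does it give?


This is 1/2 * 2F1(1, 3/2; 7/4; 1/2) in reduced canonical form. Verdict: none here - no I1-I6 shape fits x = 1/2 with lower {7/4}.

The tell: t_0 being 1/2, the parameter 3 appears in both the upper and lower lists and cancels.
Ratio: r(k) = (1/2) * (k+1) (k+3/2) / [(k+7/4) (k+1)] - poly over poly, x = (1/2) from leading terms; C = 1/2 at k = 0.


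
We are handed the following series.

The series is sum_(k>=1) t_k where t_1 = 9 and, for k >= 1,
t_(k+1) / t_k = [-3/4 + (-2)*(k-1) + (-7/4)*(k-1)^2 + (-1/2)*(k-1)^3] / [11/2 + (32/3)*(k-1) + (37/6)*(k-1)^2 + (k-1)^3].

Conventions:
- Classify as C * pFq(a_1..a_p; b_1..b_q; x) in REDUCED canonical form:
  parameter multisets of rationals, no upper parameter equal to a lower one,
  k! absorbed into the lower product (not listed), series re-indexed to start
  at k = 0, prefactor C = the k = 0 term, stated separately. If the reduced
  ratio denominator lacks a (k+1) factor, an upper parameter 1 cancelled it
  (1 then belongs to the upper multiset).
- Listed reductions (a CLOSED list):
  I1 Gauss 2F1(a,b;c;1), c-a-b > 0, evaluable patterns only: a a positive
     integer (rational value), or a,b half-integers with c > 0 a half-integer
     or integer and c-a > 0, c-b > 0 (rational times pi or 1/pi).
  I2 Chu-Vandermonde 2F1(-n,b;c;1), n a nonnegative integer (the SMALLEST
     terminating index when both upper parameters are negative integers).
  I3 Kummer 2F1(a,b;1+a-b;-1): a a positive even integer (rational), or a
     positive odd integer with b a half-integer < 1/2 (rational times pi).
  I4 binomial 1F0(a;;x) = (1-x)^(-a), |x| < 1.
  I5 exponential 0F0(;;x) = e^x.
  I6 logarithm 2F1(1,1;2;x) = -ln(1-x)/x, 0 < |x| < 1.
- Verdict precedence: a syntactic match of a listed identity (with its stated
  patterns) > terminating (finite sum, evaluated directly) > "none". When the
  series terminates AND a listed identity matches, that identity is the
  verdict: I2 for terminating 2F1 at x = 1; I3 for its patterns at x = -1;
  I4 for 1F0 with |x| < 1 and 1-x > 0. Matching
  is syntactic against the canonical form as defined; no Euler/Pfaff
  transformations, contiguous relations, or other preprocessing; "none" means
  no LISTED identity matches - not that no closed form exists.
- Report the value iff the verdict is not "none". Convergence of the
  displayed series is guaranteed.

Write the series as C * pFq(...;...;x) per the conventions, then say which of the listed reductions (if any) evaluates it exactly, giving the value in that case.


With C = 9: the canonical form is 2F1(1, 1; 11/3; -1/2). Verdict: none. A 2F1 with upper {1, 1} fits none of I1-I6 at x = -1/2; the sum runs forever.

Key observation: t_0 being 9, the expanded ratio factors over Q; C = 9, x = -1/2, roots give parameters.
Ratio: r(k) = (-1/2) * (k+1) (k+1) / [(k+11/3) (k+1)] - poly over poly, x = (-1/2) from leading terms; C = 9 at k = 0.


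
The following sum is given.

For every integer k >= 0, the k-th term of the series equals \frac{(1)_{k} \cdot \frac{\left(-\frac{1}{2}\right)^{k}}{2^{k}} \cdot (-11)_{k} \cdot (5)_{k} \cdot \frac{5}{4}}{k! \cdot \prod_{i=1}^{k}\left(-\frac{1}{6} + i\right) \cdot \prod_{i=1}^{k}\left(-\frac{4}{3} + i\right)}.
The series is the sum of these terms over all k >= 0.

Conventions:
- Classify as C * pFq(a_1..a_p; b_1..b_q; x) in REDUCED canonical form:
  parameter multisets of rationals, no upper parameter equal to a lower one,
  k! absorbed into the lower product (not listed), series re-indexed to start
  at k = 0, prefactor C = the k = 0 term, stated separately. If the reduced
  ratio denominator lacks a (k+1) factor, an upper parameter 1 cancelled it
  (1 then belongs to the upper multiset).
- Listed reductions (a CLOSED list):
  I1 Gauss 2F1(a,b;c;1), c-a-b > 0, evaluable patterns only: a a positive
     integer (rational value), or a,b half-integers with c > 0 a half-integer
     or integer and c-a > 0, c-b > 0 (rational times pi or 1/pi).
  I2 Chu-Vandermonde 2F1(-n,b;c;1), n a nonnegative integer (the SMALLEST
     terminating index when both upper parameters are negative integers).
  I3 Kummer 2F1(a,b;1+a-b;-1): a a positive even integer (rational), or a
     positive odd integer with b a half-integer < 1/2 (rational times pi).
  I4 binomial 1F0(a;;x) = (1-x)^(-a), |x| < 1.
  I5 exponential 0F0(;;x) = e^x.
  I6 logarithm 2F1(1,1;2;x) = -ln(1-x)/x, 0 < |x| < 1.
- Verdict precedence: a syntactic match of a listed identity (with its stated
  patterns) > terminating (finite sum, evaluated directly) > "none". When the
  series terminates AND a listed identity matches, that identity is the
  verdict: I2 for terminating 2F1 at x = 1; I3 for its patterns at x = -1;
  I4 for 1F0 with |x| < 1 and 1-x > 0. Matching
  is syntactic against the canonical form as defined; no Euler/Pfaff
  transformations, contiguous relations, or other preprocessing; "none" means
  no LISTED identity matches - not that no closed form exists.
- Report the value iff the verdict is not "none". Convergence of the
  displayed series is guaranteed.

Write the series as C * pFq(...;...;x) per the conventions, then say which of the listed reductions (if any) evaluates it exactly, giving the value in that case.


At argument -\frac{1}{4}: a 3F2 with upper {-11, 1, 5}, lower {-\frac{1}{3}, \frac{5}{6}}, scaled by C = \frac{5}{4}. Verdict: terminating. (-11)_k vanishes past k = 11, leaving a 12-term sum, computed directly. Its exact value is -\frac{2847440103823274130515}{208543280474109152}.

First insight: from the first term \frac{5}{4}: the lower running product (C = 5/4, x = -1/4) is a rising factorial.
Ratio: r(k) = -\frac{1}{4} * (k-11) (k+1) (k+5) / [(k-\frac{1}{3}) (k+\frac{5}{6}) (k+1)] ; factor over Q: parameters, x = -\frac{1}{4}, and C = \frac{5}{4}.


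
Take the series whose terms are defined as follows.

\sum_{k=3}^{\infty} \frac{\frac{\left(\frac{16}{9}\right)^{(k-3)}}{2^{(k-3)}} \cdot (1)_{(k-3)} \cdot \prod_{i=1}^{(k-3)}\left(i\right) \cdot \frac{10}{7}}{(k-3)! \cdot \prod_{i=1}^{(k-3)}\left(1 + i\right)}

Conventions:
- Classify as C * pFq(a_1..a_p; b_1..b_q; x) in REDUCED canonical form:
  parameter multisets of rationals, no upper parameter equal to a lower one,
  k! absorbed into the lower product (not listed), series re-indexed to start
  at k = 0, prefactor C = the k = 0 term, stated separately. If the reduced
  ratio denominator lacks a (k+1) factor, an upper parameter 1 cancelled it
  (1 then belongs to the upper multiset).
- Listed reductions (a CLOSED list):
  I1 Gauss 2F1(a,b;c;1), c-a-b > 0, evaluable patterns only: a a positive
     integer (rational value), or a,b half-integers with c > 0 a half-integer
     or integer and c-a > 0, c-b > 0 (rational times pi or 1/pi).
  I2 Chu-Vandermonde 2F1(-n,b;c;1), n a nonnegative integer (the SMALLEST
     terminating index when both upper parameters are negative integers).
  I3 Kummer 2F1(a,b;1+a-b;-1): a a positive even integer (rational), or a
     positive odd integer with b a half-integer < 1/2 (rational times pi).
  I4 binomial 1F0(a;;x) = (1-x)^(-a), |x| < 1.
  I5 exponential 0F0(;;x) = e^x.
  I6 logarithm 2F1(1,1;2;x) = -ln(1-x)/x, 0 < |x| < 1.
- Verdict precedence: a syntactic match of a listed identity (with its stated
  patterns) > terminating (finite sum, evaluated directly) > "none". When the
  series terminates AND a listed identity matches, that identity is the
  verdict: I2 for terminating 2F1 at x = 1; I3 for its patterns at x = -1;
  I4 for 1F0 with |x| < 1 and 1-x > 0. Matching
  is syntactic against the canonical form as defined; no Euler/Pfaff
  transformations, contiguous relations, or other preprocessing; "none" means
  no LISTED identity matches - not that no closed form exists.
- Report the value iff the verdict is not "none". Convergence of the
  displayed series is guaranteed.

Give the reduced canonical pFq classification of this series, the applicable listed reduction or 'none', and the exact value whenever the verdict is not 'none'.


x = \frac{8}{9} here; the reduced form reads 2F1, upper {1, 1}, lower {2}, C = \frac{10}{7}. Verdict: the logarithmic series (I6) applies (the logarithm: parameters (1,1;2), x = \frac{8}{9}). Hence: \left(-\frac{45}{28}\right) \cdot \ln\left(\frac{1}{9}\right).

Key step: t_0 = \frac{10}{7} here, and the lower running product (prefactor 10/7) is a rising factorial.
Consecutive-term ratio: r(k) = \frac{8}{9} * (k+1) (k+1) / [(k+2) (k+1)] - rational in k. x = \frac{8}{9}; t_0 = \frac{10}{7}; negate the roots.


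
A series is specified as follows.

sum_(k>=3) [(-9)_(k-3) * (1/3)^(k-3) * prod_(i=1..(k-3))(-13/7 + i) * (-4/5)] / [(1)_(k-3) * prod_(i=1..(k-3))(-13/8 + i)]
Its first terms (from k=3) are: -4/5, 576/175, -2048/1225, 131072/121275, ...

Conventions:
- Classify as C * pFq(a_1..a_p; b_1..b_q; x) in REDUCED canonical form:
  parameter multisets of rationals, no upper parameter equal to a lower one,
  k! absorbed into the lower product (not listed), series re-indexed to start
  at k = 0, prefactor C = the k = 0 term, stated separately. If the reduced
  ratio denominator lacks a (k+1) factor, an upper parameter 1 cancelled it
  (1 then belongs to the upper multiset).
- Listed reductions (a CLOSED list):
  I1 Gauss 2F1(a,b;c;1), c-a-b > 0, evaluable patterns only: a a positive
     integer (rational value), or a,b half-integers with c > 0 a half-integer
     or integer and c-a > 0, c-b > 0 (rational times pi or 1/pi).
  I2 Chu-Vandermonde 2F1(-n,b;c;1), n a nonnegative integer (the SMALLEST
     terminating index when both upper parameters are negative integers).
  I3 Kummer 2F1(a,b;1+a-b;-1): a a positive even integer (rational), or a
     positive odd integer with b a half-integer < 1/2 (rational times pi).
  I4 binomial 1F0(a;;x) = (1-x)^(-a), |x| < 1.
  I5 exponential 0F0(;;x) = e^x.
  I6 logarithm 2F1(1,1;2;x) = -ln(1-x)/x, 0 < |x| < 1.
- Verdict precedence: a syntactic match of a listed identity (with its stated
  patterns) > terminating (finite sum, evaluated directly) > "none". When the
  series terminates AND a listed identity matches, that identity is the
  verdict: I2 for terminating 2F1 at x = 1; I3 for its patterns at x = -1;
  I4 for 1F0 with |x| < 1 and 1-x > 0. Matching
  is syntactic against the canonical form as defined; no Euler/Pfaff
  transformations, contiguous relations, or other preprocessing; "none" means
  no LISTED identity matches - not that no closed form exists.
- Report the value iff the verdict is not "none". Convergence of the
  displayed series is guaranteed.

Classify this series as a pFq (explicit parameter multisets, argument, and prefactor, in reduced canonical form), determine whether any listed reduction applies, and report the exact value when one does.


With C = -4/5: the canonical form is 2F1(-9, -6/7; -5/8; 1/3). Verdict: terminating at k = 9: the factor (-9)_k kills every later term; summing the 10 survivors is exact. Value: 5774701216175314407212/3758794915553641604025.

Key step: with t_0 = -4/5, the lower running product (C = -4/5) is a rising factorial.
Consecutive-term ratio: r(k) = (1/3) * (k-9) (k-6/7) / [(k-5/8) (k+1)] - rational in k, leading ratio (1/3); with t_0 = -4/5, classification follows.


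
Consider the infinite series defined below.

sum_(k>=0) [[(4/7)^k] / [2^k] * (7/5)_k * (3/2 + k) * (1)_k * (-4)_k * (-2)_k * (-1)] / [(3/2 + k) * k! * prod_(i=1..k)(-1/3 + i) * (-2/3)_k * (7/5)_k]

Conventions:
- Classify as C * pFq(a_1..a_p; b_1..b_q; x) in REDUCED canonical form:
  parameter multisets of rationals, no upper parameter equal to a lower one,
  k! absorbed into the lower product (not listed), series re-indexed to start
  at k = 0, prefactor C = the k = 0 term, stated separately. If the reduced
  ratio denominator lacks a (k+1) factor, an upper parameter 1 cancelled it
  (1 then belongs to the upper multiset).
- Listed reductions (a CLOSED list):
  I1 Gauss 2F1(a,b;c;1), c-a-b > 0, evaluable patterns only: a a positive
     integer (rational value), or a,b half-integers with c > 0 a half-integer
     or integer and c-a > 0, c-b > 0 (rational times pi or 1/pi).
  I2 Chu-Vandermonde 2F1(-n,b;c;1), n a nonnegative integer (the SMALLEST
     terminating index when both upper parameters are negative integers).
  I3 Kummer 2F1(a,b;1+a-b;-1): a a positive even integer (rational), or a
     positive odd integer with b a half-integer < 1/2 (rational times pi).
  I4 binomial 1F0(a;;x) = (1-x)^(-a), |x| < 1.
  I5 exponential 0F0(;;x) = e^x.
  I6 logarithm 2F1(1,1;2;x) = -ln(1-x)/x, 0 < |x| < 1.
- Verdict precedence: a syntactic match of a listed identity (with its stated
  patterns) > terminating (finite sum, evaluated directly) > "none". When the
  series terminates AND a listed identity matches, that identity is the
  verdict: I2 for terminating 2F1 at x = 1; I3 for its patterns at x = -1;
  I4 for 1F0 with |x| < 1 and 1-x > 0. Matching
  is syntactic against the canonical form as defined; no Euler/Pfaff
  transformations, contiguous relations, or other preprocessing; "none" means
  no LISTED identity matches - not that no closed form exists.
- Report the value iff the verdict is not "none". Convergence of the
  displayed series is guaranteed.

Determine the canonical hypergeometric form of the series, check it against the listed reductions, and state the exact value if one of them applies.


Reduced: x = 2/7, 3F2, upper = {-4, -2, 1}, lower = {-2/3, 2/3}, C = -1. Verdict: terminating at k = 2: the factor (-2)_k kills every later term; summing the 3 survivors is exact. Sum: 2959/245.

Key observation: x = (2/7) and the two k-th powers (C = -1) combine into one argument.
Adjacent-term ratio: r(k) = (2/7) * (k-4) (k-2) (k+1) / [(k-2/3) (k+2/3) (k+1)] - rational in k. x = (2/7); t_0 = -1; negate the roots.


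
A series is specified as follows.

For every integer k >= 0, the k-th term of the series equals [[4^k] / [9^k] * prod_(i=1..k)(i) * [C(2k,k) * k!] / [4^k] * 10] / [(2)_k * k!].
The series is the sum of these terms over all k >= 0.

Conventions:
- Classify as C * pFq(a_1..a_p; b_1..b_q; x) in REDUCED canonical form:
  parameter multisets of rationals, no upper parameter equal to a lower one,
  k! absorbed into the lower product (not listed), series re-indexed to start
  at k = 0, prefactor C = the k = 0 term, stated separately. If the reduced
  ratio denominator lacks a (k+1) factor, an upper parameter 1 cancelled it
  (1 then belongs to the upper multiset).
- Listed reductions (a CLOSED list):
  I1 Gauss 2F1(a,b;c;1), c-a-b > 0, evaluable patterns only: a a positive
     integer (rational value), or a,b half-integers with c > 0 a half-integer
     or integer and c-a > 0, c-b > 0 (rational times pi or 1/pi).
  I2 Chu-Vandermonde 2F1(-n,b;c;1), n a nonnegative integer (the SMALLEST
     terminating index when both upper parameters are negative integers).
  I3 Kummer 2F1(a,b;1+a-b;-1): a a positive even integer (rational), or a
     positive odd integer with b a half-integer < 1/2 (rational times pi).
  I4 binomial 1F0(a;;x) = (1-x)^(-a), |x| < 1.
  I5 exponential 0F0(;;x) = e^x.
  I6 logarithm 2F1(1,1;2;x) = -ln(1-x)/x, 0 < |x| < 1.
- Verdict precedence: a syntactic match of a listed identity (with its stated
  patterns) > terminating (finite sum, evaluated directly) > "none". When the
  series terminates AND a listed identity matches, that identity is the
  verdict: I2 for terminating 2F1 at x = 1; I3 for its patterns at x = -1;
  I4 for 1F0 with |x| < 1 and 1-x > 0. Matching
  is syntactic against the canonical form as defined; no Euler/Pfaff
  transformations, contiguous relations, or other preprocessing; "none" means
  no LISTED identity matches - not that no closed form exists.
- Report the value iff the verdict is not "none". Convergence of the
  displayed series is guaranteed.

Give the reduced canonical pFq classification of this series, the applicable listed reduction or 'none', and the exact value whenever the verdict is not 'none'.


x = 4/9 here; the reduced form reads 2F1, upper {1/2, 1}, lower {2}, C = 10. Verdict: none - at argument 4/9 the multisets {1/2, 1} ; {2} match no listed identity.

Structural cue: t_0 = 10 here, and the running product (C = 10) telescopes to a rising factorial.
Step ratio: r(k) = (4/9) * (k+1/2) (k+1) / [(k+2) (k+1)] - rational; roots negated = parameters, x = (4/9), C = 10.


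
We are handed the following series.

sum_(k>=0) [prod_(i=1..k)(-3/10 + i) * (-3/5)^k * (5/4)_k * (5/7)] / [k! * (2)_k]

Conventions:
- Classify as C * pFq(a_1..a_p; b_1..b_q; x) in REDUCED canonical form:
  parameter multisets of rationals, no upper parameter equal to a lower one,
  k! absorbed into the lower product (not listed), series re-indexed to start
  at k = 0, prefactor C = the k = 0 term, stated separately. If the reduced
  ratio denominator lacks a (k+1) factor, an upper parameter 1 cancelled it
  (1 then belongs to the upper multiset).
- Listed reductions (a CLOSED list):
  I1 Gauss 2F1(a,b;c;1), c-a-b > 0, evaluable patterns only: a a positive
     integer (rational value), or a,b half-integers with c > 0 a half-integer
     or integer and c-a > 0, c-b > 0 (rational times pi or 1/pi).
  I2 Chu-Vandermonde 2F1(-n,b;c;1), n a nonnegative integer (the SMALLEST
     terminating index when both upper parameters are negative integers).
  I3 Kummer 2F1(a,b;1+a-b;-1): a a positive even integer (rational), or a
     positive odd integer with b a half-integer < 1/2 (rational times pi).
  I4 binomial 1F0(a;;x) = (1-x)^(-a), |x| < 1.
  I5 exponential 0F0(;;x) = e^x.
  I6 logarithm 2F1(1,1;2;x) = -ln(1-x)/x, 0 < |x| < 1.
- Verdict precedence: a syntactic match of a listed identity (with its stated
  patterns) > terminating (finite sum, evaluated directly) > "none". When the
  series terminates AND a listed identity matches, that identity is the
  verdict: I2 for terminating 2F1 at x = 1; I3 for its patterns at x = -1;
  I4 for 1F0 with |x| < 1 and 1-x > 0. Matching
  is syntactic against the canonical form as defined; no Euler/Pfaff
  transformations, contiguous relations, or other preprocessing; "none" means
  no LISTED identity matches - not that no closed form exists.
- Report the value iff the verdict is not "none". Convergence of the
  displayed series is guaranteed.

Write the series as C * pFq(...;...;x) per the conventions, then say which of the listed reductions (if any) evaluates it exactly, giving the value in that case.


This is 5/7 * 2F1(7/10, 5/4; 2; -3/5) in reduced canonical form. Verdict: none here - no I1-I6 shape fits x = -3/5 with lower {2}.

Key observation: with t_0 = 5/7, the running product (C = 5/7) telescopes to a rising factorial.
Consecutive-term ratio: r(k) = (-3/5) * (k+7/10) (k+5/4) / [(k+2) (k+1)] ; factor over Q: parameters, x = (-3/5), and C = 5/7.


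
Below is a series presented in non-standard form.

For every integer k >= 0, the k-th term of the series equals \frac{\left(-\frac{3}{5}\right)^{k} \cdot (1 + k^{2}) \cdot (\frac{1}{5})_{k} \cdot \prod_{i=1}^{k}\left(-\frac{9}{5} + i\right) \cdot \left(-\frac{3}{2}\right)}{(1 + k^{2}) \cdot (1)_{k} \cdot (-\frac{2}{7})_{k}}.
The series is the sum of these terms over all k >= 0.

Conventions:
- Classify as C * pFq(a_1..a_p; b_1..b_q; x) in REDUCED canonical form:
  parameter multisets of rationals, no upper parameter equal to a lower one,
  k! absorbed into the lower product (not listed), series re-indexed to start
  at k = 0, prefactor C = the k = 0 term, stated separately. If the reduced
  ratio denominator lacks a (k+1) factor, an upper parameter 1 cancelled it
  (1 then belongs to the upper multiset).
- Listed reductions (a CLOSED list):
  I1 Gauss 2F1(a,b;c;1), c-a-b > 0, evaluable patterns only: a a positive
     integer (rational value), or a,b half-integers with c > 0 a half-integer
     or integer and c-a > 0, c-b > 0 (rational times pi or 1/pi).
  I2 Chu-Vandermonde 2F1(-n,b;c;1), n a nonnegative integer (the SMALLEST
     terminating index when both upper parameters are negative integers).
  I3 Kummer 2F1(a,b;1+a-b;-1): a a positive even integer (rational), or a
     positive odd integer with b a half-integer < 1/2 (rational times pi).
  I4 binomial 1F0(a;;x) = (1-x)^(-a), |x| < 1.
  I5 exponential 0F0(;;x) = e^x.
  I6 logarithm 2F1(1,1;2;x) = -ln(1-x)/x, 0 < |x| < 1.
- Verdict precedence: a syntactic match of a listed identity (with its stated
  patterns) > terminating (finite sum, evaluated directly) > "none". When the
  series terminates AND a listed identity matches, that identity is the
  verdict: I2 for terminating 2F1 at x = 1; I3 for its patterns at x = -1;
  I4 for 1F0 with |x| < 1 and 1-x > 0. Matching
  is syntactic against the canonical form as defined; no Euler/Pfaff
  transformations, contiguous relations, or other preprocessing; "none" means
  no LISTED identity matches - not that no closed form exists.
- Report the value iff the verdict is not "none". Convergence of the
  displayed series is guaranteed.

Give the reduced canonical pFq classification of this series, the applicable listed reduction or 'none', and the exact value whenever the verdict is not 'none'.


Prefactor -\frac{3}{2}, argument -\frac{3}{5}: 2F1 with upper {-\frac{4}{5}, \frac{1}{5}} over lower {-\frac{2}{7}}. Verdict: none - this 2F1 at x = -\frac{3}{5} matches no listed pattern, and upper {-\frac{4}{5}, \frac{1}{5}} holds no stopper.

The tell: x = -\frac{3}{5} and (1)_k (C = -3/2, x = -3/5) is k! itself.
Term ratio: r(k) = -\frac{3}{5} * (k-\frac{4}{5}) (k+\frac{1}{5}) / [(k-\frac{2}{7}) (k+1)] - rational; roots negated = parameters, x = -\frac{3}{5}, C = -\frac{3}{2}.


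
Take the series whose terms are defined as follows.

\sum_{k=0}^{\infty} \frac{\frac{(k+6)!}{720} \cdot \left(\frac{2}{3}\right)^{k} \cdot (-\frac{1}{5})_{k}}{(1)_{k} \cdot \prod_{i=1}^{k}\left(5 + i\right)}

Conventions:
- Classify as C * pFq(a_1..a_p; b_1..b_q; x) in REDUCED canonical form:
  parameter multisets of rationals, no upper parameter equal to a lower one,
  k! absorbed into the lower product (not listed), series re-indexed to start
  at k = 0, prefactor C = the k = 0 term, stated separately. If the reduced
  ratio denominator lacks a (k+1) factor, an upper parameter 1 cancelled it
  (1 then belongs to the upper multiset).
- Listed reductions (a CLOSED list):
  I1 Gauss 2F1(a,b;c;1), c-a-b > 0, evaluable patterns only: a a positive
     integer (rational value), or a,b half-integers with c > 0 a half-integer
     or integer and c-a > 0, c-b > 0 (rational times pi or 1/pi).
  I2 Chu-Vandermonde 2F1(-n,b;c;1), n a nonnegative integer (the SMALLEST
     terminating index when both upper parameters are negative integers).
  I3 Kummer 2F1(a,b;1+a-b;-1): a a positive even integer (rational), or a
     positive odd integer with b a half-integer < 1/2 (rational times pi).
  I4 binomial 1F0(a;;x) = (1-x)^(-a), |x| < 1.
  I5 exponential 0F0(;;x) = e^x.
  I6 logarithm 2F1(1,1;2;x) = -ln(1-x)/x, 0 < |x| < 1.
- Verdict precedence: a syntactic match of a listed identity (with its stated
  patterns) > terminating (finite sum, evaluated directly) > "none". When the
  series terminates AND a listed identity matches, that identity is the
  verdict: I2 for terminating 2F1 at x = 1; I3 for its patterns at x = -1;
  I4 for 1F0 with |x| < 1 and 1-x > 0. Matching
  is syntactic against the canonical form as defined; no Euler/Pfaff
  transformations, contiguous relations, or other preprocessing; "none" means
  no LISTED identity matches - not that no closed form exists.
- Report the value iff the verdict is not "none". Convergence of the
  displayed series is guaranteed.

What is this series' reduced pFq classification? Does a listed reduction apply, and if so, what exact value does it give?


Prefactor 1, argument \frac{2}{3}: 2F1 with upper {-\frac{1}{5}, 7} over lower {6}. Verdict: none. Every listed pattern misses the 2F1 form at \frac{2}{3}, upper {-\frac{1}{5}, 7}.

Key observation: t_0 = 1 here, and (1)_k (C = 1, x = 2/3) is k! itself.
Term ratio: r(k) = \frac{2}{3} * (k-\frac{1}{5}) (k+7) / [(k+6) (k+1)] - poly over poly, x = \frac{2}{3} from leading terms; C = 1 at k = 0.


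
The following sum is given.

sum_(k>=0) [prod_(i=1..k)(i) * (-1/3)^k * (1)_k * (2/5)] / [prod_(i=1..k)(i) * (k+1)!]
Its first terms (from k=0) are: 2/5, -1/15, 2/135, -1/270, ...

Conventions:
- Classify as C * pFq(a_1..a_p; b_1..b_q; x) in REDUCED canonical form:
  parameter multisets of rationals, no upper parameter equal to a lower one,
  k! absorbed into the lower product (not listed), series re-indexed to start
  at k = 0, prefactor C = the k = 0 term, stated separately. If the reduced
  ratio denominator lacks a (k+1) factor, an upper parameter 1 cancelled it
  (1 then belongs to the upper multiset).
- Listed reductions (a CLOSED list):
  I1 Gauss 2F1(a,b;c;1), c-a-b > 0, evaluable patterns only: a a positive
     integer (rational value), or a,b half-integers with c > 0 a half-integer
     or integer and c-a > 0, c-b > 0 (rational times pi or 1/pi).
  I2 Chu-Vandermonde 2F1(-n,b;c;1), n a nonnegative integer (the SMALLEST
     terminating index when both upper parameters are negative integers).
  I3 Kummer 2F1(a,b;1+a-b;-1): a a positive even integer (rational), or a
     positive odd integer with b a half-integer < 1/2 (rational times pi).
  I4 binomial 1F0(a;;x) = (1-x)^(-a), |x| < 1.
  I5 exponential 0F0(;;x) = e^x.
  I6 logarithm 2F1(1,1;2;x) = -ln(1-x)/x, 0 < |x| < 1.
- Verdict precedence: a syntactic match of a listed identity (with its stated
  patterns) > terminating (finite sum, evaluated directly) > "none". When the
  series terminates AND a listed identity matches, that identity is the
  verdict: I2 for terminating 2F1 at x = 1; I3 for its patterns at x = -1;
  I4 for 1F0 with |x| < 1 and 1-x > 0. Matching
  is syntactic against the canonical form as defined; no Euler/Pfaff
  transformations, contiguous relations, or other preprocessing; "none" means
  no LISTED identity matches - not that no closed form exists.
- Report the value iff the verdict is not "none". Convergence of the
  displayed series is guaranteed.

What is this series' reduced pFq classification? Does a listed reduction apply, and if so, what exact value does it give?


x = -1/3 here; the reduced form reads 2F1, upper {1, 1}, lower {2}, C = 2/5. Verdict: this is logarithm (I6) (the logarithm: parameters (1,1;2), x = -1/3). Value: (6/5) * ln(4/3).

Structural cue: t_0 being 2/5, the running product (prefactor 2/5) telescopes to a rising factorial.
Ratio: r(k) = (-1/3) * (k+1) (k+1) / [(k+2) (k+1)] - rational; roots negated = parameters, x = (-1/3), C = 2/5.


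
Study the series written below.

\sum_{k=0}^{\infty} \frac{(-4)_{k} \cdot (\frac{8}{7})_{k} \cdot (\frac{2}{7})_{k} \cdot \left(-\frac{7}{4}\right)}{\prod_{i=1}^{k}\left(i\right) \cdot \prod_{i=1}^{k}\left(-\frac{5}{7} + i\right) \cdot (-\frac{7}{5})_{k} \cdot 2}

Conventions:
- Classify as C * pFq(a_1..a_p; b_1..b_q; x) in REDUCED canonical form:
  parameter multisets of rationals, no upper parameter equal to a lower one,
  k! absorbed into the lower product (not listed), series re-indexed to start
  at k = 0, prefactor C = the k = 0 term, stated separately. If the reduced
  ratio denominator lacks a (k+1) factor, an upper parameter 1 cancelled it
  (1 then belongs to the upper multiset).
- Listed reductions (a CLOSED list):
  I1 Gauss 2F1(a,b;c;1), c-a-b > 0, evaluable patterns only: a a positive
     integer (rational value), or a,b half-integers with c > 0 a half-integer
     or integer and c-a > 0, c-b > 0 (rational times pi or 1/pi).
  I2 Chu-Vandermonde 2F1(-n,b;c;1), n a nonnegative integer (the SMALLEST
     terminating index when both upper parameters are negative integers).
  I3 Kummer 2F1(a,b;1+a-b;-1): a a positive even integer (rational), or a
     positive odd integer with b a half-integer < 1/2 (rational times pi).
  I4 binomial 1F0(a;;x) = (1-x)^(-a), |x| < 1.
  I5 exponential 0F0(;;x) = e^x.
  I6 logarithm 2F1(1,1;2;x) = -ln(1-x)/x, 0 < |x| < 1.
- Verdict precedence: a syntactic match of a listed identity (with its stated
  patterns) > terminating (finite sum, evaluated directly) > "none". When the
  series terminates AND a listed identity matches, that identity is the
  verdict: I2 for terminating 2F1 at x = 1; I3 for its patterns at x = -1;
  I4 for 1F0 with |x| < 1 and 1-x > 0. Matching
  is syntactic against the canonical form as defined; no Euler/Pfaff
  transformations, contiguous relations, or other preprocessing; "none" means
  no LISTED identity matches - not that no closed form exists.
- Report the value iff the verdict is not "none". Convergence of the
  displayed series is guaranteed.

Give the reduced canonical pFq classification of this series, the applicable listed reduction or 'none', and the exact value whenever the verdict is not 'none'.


First insight: t_0 being -\frac{7}{8}, the lower running product (C = -7/8) is a rising factorial.
Consecutive-term ratio: r(k) = 1 * (k-4) (k+\frac{8}{7}) / [(k-\frac{7}{5}) (k+1)] - poly over poly, x = 1 from leading terms; C = -\frac{7}{8} at k = 0.

At argument 1: a 2F1 with upper {-4, \frac{8}{7}}, lower {-\frac{7}{5}}, scaled by C = -\frac{7}{8}. Verdict: Vandermonde's identity (I2) applies (terminating 2F1 at x = 1 with n = 4, b = 8/7, c = -\frac{7}{5}). Sum: \frac{15219}{9604}.


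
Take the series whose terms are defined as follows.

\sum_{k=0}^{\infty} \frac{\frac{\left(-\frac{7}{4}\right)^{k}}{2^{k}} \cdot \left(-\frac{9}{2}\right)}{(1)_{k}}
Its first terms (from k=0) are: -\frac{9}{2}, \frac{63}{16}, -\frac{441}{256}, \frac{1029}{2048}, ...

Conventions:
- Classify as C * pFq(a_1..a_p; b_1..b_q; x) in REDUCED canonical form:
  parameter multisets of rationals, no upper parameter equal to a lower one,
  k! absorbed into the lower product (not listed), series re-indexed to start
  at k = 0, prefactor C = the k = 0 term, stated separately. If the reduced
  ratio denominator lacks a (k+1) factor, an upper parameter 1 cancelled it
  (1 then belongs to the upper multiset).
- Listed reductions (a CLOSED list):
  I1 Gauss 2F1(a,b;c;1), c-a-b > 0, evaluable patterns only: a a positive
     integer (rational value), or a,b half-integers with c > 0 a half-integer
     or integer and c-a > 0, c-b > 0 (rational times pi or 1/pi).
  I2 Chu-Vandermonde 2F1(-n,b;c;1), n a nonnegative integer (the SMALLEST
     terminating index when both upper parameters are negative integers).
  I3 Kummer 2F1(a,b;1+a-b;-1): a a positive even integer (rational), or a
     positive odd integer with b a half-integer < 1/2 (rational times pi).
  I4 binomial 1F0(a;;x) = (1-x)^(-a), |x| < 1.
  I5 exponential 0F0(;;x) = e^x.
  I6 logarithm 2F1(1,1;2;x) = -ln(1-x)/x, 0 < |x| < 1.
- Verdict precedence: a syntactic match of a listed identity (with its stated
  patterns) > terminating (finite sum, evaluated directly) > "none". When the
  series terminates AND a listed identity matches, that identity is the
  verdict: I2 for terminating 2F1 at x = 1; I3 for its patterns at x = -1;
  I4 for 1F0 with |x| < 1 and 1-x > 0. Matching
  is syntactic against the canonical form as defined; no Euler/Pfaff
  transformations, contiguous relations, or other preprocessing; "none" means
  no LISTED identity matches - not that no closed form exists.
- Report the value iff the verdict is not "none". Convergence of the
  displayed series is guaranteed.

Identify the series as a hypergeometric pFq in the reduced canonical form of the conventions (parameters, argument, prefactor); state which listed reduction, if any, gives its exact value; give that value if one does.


The tell: x = -\frac{7}{8} and the two k-th powers (prefactor -9/2) combine into one argument.
Term ratio: r(k) = -\frac{7}{8} * 1 / [(k+1)] - rational; roots negated = parameters, x = -\frac{7}{8}, C = -\frac{9}{2}.

Canonical form: C = -\frac{9}{2} times 0F0 with upper {-}, lower {-}, x = -\frac{7}{8}. Verdict: exponential (I5) applies (the 0F0 exponential series at x = -\frac{7}{8}). Hence: \left(-\frac{9}{2}\right) \cdot e^{-\frac{7}{8}}.
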